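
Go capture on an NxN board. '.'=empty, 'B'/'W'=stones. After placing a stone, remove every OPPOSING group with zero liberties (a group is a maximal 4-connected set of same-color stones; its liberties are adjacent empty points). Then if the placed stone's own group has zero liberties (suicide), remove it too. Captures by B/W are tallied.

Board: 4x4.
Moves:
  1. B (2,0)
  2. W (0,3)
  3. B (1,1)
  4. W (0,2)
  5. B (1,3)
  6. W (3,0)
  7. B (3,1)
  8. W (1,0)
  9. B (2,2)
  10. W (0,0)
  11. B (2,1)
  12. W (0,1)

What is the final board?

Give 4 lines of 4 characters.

Move 1: B@(2,0) -> caps B=0 W=0
Move 2: W@(0,3) -> caps B=0 W=0
Move 3: B@(1,1) -> caps B=0 W=0
Move 4: W@(0,2) -> caps B=0 W=0
Move 5: B@(1,3) -> caps B=0 W=0
Move 6: W@(3,0) -> caps B=0 W=0
Move 7: B@(3,1) -> caps B=1 W=0
Move 8: W@(1,0) -> caps B=1 W=0
Move 9: B@(2,2) -> caps B=1 W=0
Move 10: W@(0,0) -> caps B=1 W=0
Move 11: B@(2,1) -> caps B=1 W=0
Move 12: W@(0,1) -> caps B=1 W=0

Answer: WWWW
WB.B
BBB.
.B..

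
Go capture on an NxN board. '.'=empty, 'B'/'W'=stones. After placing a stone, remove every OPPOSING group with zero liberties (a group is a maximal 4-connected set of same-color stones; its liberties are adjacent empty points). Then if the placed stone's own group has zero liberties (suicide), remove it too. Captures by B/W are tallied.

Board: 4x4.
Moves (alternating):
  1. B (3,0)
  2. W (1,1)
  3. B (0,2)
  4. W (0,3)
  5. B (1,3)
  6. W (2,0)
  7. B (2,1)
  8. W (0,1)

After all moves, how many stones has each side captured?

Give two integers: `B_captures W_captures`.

Answer: 1 0

Derivation:
Move 1: B@(3,0) -> caps B=0 W=0
Move 2: W@(1,1) -> caps B=0 W=0
Move 3: B@(0,2) -> caps B=0 W=0
Move 4: W@(0,3) -> caps B=0 W=0
Move 5: B@(1,3) -> caps B=1 W=0
Move 6: W@(2,0) -> caps B=1 W=0
Move 7: B@(2,1) -> caps B=1 W=0
Move 8: W@(0,1) -> caps B=1 W=0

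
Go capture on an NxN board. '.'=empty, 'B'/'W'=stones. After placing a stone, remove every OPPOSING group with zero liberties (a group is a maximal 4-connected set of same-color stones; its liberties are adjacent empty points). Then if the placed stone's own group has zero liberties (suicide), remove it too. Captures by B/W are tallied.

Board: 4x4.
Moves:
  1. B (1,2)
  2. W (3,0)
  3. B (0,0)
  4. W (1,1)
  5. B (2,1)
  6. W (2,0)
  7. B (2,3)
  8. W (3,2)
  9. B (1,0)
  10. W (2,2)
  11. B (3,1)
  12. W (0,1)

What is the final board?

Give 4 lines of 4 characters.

Move 1: B@(1,2) -> caps B=0 W=0
Move 2: W@(3,0) -> caps B=0 W=0
Move 3: B@(0,0) -> caps B=0 W=0
Move 4: W@(1,1) -> caps B=0 W=0
Move 5: B@(2,1) -> caps B=0 W=0
Move 6: W@(2,0) -> caps B=0 W=0
Move 7: B@(2,3) -> caps B=0 W=0
Move 8: W@(3,2) -> caps B=0 W=0
Move 9: B@(1,0) -> caps B=0 W=0
Move 10: W@(2,2) -> caps B=0 W=0
Move 11: B@(3,1) -> caps B=2 W=0
Move 12: W@(0,1) -> caps B=2 W=0

Answer: BW..
BWB.
.BWB
.BW.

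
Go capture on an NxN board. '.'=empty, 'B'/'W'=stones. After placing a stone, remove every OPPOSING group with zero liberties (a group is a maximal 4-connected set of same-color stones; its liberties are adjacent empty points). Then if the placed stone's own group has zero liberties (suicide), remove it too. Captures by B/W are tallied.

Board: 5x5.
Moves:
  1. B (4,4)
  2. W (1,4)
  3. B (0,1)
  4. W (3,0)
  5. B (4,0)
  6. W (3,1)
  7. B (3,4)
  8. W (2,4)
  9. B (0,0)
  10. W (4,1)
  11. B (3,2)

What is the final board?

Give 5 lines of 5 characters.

Move 1: B@(4,4) -> caps B=0 W=0
Move 2: W@(1,4) -> caps B=0 W=0
Move 3: B@(0,1) -> caps B=0 W=0
Move 4: W@(3,0) -> caps B=0 W=0
Move 5: B@(4,0) -> caps B=0 W=0
Move 6: W@(3,1) -> caps B=0 W=0
Move 7: B@(3,4) -> caps B=0 W=0
Move 8: W@(2,4) -> caps B=0 W=0
Move 9: B@(0,0) -> caps B=0 W=0
Move 10: W@(4,1) -> caps B=0 W=1
Move 11: B@(3,2) -> caps B=0 W=1

Answer: BB...
....W
....W
WWB.B
.W..B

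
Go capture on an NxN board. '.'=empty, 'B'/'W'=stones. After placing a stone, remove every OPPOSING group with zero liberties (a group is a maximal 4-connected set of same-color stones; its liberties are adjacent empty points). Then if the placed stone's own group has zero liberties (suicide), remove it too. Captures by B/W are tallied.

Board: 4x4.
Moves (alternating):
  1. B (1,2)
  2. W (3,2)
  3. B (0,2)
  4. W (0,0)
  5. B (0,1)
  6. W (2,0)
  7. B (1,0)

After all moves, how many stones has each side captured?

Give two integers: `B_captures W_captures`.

Move 1: B@(1,2) -> caps B=0 W=0
Move 2: W@(3,2) -> caps B=0 W=0
Move 3: B@(0,2) -> caps B=0 W=0
Move 4: W@(0,0) -> caps B=0 W=0
Move 5: B@(0,1) -> caps B=0 W=0
Move 6: W@(2,0) -> caps B=0 W=0
Move 7: B@(1,0) -> caps B=1 W=0

Answer: 1 0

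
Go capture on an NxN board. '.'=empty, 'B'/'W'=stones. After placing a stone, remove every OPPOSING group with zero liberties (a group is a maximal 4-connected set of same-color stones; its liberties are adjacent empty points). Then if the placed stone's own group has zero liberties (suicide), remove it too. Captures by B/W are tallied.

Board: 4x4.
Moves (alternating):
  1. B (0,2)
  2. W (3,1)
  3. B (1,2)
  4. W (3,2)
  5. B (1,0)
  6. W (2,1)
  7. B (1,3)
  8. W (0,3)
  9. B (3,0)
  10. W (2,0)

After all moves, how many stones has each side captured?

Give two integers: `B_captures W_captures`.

Move 1: B@(0,2) -> caps B=0 W=0
Move 2: W@(3,1) -> caps B=0 W=0
Move 3: B@(1,2) -> caps B=0 W=0
Move 4: W@(3,2) -> caps B=0 W=0
Move 5: B@(1,0) -> caps B=0 W=0
Move 6: W@(2,1) -> caps B=0 W=0
Move 7: B@(1,3) -> caps B=0 W=0
Move 8: W@(0,3) -> caps B=0 W=0
Move 9: B@(3,0) -> caps B=0 W=0
Move 10: W@(2,0) -> caps B=0 W=1

Answer: 0 1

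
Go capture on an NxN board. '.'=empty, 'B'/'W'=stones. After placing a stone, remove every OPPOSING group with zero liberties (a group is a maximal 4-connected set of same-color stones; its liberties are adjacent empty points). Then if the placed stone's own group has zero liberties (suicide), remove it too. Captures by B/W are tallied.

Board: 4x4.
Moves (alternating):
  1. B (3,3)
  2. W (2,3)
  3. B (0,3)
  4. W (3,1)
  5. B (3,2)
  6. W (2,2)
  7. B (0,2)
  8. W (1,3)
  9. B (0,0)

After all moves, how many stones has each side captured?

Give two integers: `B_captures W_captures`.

Move 1: B@(3,3) -> caps B=0 W=0
Move 2: W@(2,3) -> caps B=0 W=0
Move 3: B@(0,3) -> caps B=0 W=0
Move 4: W@(3,1) -> caps B=0 W=0
Move 5: B@(3,2) -> caps B=0 W=0
Move 6: W@(2,2) -> caps B=0 W=2
Move 7: B@(0,2) -> caps B=0 W=2
Move 8: W@(1,3) -> caps B=0 W=2
Move 9: B@(0,0) -> caps B=0 W=2

Answer: 0 2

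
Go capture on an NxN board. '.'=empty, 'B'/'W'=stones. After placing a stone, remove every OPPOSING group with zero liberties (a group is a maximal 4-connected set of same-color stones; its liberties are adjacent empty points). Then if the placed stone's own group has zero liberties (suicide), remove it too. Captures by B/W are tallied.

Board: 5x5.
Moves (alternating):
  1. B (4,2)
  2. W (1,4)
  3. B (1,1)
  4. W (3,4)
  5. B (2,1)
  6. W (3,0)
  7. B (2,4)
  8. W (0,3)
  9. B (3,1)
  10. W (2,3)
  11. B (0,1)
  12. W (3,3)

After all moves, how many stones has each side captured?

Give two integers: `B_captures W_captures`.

Answer: 0 1

Derivation:
Move 1: B@(4,2) -> caps B=0 W=0
Move 2: W@(1,4) -> caps B=0 W=0
Move 3: B@(1,1) -> caps B=0 W=0
Move 4: W@(3,4) -> caps B=0 W=0
Move 5: B@(2,1) -> caps B=0 W=0
Move 6: W@(3,0) -> caps B=0 W=0
Move 7: B@(2,4) -> caps B=0 W=0
Move 8: W@(0,3) -> caps B=0 W=0
Move 9: B@(3,1) -> caps B=0 W=0
Move 10: W@(2,3) -> caps B=0 W=1
Move 11: B@(0,1) -> caps B=0 W=1
Move 12: W@(3,3) -> caps B=0 W=1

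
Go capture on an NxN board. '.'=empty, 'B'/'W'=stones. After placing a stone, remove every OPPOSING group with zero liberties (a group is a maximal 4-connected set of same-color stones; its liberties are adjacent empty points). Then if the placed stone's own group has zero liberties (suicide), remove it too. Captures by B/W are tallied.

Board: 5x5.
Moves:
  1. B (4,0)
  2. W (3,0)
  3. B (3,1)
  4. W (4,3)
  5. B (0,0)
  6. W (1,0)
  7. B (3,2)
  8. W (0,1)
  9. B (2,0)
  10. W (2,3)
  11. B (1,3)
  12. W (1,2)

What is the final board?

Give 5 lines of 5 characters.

Answer: .W...
W.WB.
B..W.
.BB..
B..W.

Derivation:
Move 1: B@(4,0) -> caps B=0 W=0
Move 2: W@(3,0) -> caps B=0 W=0
Move 3: B@(3,1) -> caps B=0 W=0
Move 4: W@(4,3) -> caps B=0 W=0
Move 5: B@(0,0) -> caps B=0 W=0
Move 6: W@(1,0) -> caps B=0 W=0
Move 7: B@(3,2) -> caps B=0 W=0
Move 8: W@(0,1) -> caps B=0 W=1
Move 9: B@(2,0) -> caps B=1 W=1
Move 10: W@(2,3) -> caps B=1 W=1
Move 11: B@(1,3) -> caps B=1 W=1
Move 12: W@(1,2) -> caps B=1 W=1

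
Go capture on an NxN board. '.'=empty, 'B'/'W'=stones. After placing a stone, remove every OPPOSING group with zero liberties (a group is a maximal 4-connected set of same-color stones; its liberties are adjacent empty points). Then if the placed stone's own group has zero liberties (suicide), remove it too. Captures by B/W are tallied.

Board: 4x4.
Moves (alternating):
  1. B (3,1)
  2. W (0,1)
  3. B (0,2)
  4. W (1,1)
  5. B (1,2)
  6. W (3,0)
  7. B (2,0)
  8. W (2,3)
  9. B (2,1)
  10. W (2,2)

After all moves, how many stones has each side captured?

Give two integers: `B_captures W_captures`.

Move 1: B@(3,1) -> caps B=0 W=0
Move 2: W@(0,1) -> caps B=0 W=0
Move 3: B@(0,2) -> caps B=0 W=0
Move 4: W@(1,1) -> caps B=0 W=0
Move 5: B@(1,2) -> caps B=0 W=0
Move 6: W@(3,0) -> caps B=0 W=0
Move 7: B@(2,0) -> caps B=1 W=0
Move 8: W@(2,3) -> caps B=1 W=0
Move 9: B@(2,1) -> caps B=1 W=0
Move 10: W@(2,2) -> caps B=1 W=0

Answer: 1 0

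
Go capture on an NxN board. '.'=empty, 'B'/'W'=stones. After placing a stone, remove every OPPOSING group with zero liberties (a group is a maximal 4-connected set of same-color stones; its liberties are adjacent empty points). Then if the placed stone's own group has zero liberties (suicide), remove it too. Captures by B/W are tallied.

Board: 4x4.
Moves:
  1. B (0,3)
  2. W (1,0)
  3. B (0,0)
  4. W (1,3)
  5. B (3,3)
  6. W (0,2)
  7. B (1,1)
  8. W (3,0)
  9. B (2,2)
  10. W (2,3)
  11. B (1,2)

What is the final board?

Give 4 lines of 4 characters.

Answer: B.W.
WBBW
..BW
W..B

Derivation:
Move 1: B@(0,3) -> caps B=0 W=0
Move 2: W@(1,0) -> caps B=0 W=0
Move 3: B@(0,0) -> caps B=0 W=0
Move 4: W@(1,3) -> caps B=0 W=0
Move 5: B@(3,3) -> caps B=0 W=0
Move 6: W@(0,2) -> caps B=0 W=1
Move 7: B@(1,1) -> caps B=0 W=1
Move 8: W@(3,0) -> caps B=0 W=1
Move 9: B@(2,2) -> caps B=0 W=1
Move 10: W@(2,3) -> caps B=0 W=1
Move 11: B@(1,2) -> caps B=0 W=1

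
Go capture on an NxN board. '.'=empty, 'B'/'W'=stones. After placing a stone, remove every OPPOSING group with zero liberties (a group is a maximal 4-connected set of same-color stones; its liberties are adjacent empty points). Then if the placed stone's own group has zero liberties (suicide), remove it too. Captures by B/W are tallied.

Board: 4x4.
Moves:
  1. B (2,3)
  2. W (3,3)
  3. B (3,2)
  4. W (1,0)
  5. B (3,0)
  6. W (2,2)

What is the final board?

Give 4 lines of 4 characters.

Answer: ....
W...
..WB
B.B.

Derivation:
Move 1: B@(2,3) -> caps B=0 W=0
Move 2: W@(3,3) -> caps B=0 W=0
Move 3: B@(3,2) -> caps B=1 W=0
Move 4: W@(1,0) -> caps B=1 W=0
Move 5: B@(3,0) -> caps B=1 W=0
Move 6: W@(2,2) -> caps B=1 W=0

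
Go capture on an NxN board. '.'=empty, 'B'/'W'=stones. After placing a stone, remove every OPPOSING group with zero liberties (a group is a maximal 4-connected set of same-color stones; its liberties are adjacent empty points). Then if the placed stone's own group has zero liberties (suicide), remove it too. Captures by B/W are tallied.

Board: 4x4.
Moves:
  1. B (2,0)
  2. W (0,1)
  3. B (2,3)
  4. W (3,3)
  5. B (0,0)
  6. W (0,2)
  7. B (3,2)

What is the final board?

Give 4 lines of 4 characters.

Move 1: B@(2,0) -> caps B=0 W=0
Move 2: W@(0,1) -> caps B=0 W=0
Move 3: B@(2,3) -> caps B=0 W=0
Move 4: W@(3,3) -> caps B=0 W=0
Move 5: B@(0,0) -> caps B=0 W=0
Move 6: W@(0,2) -> caps B=0 W=0
Move 7: B@(3,2) -> caps B=1 W=0

Answer: BWW.
....
B..B
..B.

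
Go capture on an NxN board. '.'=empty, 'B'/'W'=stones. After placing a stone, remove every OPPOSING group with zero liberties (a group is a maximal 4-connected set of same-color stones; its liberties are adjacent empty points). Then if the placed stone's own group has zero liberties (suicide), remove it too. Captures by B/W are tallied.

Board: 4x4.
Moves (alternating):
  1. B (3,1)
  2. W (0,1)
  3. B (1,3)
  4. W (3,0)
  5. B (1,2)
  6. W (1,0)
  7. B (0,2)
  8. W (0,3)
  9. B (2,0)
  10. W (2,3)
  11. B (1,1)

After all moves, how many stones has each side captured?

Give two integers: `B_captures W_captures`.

Answer: 1 0

Derivation:
Move 1: B@(3,1) -> caps B=0 W=0
Move 2: W@(0,1) -> caps B=0 W=0
Move 3: B@(1,3) -> caps B=0 W=0
Move 4: W@(3,0) -> caps B=0 W=0
Move 5: B@(1,2) -> caps B=0 W=0
Move 6: W@(1,0) -> caps B=0 W=0
Move 7: B@(0,2) -> caps B=0 W=0
Move 8: W@(0,3) -> caps B=0 W=0
Move 9: B@(2,0) -> caps B=1 W=0
Move 10: W@(2,3) -> caps B=1 W=0
Move 11: B@(1,1) -> caps B=1 W=0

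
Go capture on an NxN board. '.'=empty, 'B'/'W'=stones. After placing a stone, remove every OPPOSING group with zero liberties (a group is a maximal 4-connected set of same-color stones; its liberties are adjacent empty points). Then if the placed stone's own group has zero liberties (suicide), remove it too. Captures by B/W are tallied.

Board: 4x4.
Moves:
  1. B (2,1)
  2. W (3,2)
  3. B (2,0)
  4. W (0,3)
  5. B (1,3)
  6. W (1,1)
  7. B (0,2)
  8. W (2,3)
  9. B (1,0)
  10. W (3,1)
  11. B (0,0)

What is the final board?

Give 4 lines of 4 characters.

Answer: B.B.
BW.B
BB.W
.WW.

Derivation:
Move 1: B@(2,1) -> caps B=0 W=0
Move 2: W@(3,2) -> caps B=0 W=0
Move 3: B@(2,0) -> caps B=0 W=0
Move 4: W@(0,3) -> caps B=0 W=0
Move 5: B@(1,3) -> caps B=0 W=0
Move 6: W@(1,1) -> caps B=0 W=0
Move 7: B@(0,2) -> caps B=1 W=0
Move 8: W@(2,3) -> caps B=1 W=0
Move 9: B@(1,0) -> caps B=1 W=0
Move 10: W@(3,1) -> caps B=1 W=0
Move 11: B@(0,0) -> caps B=1 W=0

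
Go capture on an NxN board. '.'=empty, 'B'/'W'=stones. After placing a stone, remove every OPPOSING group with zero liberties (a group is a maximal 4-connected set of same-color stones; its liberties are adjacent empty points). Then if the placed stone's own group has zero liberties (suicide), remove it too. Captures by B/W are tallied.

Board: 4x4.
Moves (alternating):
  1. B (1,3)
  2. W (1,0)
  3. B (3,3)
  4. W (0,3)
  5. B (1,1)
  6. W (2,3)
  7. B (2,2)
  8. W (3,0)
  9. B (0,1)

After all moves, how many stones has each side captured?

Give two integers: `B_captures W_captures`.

Answer: 1 0

Derivation:
Move 1: B@(1,3) -> caps B=0 W=0
Move 2: W@(1,0) -> caps B=0 W=0
Move 3: B@(3,3) -> caps B=0 W=0
Move 4: W@(0,3) -> caps B=0 W=0
Move 5: B@(1,1) -> caps B=0 W=0
Move 6: W@(2,3) -> caps B=0 W=0
Move 7: B@(2,2) -> caps B=1 W=0
Move 8: W@(3,0) -> caps B=1 W=0
Move 9: B@(0,1) -> caps B=1 W=0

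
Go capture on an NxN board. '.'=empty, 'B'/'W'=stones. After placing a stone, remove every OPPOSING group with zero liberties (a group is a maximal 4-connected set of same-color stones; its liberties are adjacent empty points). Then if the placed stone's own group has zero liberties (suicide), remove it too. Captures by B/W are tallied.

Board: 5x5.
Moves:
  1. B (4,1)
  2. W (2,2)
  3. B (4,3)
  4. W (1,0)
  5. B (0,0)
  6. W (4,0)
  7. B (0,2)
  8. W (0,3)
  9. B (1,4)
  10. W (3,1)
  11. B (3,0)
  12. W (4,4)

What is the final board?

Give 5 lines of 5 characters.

Answer: B.BW.
W...B
..W..
BW...
.B.BW

Derivation:
Move 1: B@(4,1) -> caps B=0 W=0
Move 2: W@(2,2) -> caps B=0 W=0
Move 3: B@(4,3) -> caps B=0 W=0
Move 4: W@(1,0) -> caps B=0 W=0
Move 5: B@(0,0) -> caps B=0 W=0
Move 6: W@(4,0) -> caps B=0 W=0
Move 7: B@(0,2) -> caps B=0 W=0
Move 8: W@(0,3) -> caps B=0 W=0
Move 9: B@(1,4) -> caps B=0 W=0
Move 10: W@(3,1) -> caps B=0 W=0
Move 11: B@(3,0) -> caps B=1 W=0
Move 12: W@(4,4) -> caps B=1 W=0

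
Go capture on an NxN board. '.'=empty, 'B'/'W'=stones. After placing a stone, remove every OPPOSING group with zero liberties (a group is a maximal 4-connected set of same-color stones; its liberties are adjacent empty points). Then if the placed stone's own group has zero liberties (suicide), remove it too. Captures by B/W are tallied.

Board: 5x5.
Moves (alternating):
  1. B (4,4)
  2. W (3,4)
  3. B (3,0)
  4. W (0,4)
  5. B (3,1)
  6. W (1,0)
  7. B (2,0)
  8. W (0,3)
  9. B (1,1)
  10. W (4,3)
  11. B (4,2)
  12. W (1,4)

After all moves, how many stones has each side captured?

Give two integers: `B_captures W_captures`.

Move 1: B@(4,4) -> caps B=0 W=0
Move 2: W@(3,4) -> caps B=0 W=0
Move 3: B@(3,0) -> caps B=0 W=0
Move 4: W@(0,4) -> caps B=0 W=0
Move 5: B@(3,1) -> caps B=0 W=0
Move 6: W@(1,0) -> caps B=0 W=0
Move 7: B@(2,0) -> caps B=0 W=0
Move 8: W@(0,3) -> caps B=0 W=0
Move 9: B@(1,1) -> caps B=0 W=0
Move 10: W@(4,3) -> caps B=0 W=1
Move 11: B@(4,2) -> caps B=0 W=1
Move 12: W@(1,4) -> caps B=0 W=1

Answer: 0 1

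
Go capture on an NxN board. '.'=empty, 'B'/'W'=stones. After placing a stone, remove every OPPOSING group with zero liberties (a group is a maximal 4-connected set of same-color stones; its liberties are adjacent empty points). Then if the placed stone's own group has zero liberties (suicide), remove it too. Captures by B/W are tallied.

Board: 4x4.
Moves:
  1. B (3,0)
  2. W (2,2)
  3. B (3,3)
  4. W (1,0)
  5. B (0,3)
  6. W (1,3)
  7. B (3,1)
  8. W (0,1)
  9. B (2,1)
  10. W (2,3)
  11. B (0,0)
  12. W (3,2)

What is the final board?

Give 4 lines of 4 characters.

Answer: .W.B
W..W
.BWW
BBW.

Derivation:
Move 1: B@(3,0) -> caps B=0 W=0
Move 2: W@(2,2) -> caps B=0 W=0
Move 3: B@(3,3) -> caps B=0 W=0
Move 4: W@(1,0) -> caps B=0 W=0
Move 5: B@(0,3) -> caps B=0 W=0
Move 6: W@(1,3) -> caps B=0 W=0
Move 7: B@(3,1) -> caps B=0 W=0
Move 8: W@(0,1) -> caps B=0 W=0
Move 9: B@(2,1) -> caps B=0 W=0
Move 10: W@(2,3) -> caps B=0 W=0
Move 11: B@(0,0) -> caps B=0 W=0
Move 12: W@(3,2) -> caps B=0 W=1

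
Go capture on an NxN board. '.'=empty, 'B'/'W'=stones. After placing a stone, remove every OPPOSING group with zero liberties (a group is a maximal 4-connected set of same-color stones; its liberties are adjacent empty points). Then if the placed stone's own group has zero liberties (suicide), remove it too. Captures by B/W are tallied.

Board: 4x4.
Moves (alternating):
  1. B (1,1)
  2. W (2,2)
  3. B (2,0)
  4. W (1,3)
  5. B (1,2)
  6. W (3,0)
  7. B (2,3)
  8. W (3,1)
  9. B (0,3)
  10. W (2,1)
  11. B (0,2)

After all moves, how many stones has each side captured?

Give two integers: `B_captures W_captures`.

Answer: 1 0

Derivation:
Move 1: B@(1,1) -> caps B=0 W=0
Move 2: W@(2,2) -> caps B=0 W=0
Move 3: B@(2,0) -> caps B=0 W=0
Move 4: W@(1,3) -> caps B=0 W=0
Move 5: B@(1,2) -> caps B=0 W=0
Move 6: W@(3,0) -> caps B=0 W=0
Move 7: B@(2,3) -> caps B=0 W=0
Move 8: W@(3,1) -> caps B=0 W=0
Move 9: B@(0,3) -> caps B=1 W=0
Move 10: W@(2,1) -> caps B=1 W=0
Move 11: B@(0,2) -> caps B=1 W=0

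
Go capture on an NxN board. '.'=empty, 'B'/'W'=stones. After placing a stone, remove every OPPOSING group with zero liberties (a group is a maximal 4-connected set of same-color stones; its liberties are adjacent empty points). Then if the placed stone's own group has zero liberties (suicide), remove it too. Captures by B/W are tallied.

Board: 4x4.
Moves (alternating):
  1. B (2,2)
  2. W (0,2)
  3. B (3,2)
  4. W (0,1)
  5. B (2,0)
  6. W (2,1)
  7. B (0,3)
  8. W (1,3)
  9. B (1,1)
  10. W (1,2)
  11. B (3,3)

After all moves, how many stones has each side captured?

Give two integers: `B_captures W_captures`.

Move 1: B@(2,2) -> caps B=0 W=0
Move 2: W@(0,2) -> caps B=0 W=0
Move 3: B@(3,2) -> caps B=0 W=0
Move 4: W@(0,1) -> caps B=0 W=0
Move 5: B@(2,0) -> caps B=0 W=0
Move 6: W@(2,1) -> caps B=0 W=0
Move 7: B@(0,3) -> caps B=0 W=0
Move 8: W@(1,3) -> caps B=0 W=1
Move 9: B@(1,1) -> caps B=0 W=1
Move 10: W@(1,2) -> caps B=0 W=1
Move 11: B@(3,3) -> caps B=0 W=1

Answer: 0 1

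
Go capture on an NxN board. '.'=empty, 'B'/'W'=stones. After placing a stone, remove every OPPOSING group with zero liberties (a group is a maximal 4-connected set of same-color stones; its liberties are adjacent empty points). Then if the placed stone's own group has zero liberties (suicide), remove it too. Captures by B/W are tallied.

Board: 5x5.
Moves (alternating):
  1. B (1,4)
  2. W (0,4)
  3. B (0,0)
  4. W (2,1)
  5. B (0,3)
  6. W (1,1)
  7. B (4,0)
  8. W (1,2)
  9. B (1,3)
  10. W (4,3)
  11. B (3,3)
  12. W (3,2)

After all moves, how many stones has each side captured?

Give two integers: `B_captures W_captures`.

Answer: 1 0

Derivation:
Move 1: B@(1,4) -> caps B=0 W=0
Move 2: W@(0,4) -> caps B=0 W=0
Move 3: B@(0,0) -> caps B=0 W=0
Move 4: W@(2,1) -> caps B=0 W=0
Move 5: B@(0,3) -> caps B=1 W=0
Move 6: W@(1,1) -> caps B=1 W=0
Move 7: B@(4,0) -> caps B=1 W=0
Move 8: W@(1,2) -> caps B=1 W=0
Move 9: B@(1,3) -> caps B=1 W=0
Move 10: W@(4,3) -> caps B=1 W=0
Move 11: B@(3,3) -> caps B=1 W=0
Move 12: W@(3,2) -> caps B=1 W=0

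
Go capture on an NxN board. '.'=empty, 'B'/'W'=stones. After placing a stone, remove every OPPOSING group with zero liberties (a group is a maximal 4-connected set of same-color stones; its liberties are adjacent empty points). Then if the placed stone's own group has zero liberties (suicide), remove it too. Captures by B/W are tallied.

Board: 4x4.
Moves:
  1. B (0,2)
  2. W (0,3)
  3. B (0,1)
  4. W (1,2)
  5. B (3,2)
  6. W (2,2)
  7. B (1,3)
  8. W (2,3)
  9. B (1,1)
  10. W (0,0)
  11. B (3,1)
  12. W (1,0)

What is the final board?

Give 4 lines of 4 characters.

Move 1: B@(0,2) -> caps B=0 W=0
Move 2: W@(0,3) -> caps B=0 W=0
Move 3: B@(0,1) -> caps B=0 W=0
Move 4: W@(1,2) -> caps B=0 W=0
Move 5: B@(3,2) -> caps B=0 W=0
Move 6: W@(2,2) -> caps B=0 W=0
Move 7: B@(1,3) -> caps B=1 W=0
Move 8: W@(2,3) -> caps B=1 W=0
Move 9: B@(1,1) -> caps B=1 W=0
Move 10: W@(0,0) -> caps B=1 W=0
Move 11: B@(3,1) -> caps B=1 W=0
Move 12: W@(1,0) -> caps B=1 W=0

Answer: WBB.
WBWB
..WW
.BB.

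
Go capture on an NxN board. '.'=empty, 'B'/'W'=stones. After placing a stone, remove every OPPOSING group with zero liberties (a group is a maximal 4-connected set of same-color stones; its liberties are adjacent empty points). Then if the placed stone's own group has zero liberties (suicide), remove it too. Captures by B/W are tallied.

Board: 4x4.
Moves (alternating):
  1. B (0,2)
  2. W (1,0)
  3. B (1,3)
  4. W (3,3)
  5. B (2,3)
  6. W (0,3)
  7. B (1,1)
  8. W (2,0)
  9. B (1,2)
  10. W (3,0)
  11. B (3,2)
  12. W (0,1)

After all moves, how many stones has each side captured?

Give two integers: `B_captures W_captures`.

Move 1: B@(0,2) -> caps B=0 W=0
Move 2: W@(1,0) -> caps B=0 W=0
Move 3: B@(1,3) -> caps B=0 W=0
Move 4: W@(3,3) -> caps B=0 W=0
Move 5: B@(2,3) -> caps B=0 W=0
Move 6: W@(0,3) -> caps B=0 W=0
Move 7: B@(1,1) -> caps B=0 W=0
Move 8: W@(2,0) -> caps B=0 W=0
Move 9: B@(1,2) -> caps B=0 W=0
Move 10: W@(3,0) -> caps B=0 W=0
Move 11: B@(3,2) -> caps B=1 W=0
Move 12: W@(0,1) -> caps B=1 W=0

Answer: 1 0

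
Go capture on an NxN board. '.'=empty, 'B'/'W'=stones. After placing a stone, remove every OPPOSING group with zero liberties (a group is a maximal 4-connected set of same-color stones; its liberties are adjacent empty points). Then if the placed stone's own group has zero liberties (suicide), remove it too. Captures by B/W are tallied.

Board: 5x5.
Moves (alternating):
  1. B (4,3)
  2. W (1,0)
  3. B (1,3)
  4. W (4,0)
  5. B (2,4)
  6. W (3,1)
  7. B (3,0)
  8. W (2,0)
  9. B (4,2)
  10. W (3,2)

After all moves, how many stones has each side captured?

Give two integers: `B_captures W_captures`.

Answer: 0 1

Derivation:
Move 1: B@(4,3) -> caps B=0 W=0
Move 2: W@(1,0) -> caps B=0 W=0
Move 3: B@(1,3) -> caps B=0 W=0
Move 4: W@(4,0) -> caps B=0 W=0
Move 5: B@(2,4) -> caps B=0 W=0
Move 6: W@(3,1) -> caps B=0 W=0
Move 7: B@(3,0) -> caps B=0 W=0
Move 8: W@(2,0) -> caps B=0 W=1
Move 9: B@(4,2) -> caps B=0 W=1
Move 10: W@(3,2) -> caps B=0 W=1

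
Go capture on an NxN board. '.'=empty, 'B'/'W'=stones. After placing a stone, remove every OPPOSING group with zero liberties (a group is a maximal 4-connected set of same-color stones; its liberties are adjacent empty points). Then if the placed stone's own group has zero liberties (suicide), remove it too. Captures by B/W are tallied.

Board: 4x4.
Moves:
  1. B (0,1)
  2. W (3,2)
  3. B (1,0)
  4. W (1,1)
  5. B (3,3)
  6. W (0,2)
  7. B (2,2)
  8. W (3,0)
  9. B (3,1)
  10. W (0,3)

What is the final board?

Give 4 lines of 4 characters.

Move 1: B@(0,1) -> caps B=0 W=0
Move 2: W@(3,2) -> caps B=0 W=0
Move 3: B@(1,0) -> caps B=0 W=0
Move 4: W@(1,1) -> caps B=0 W=0
Move 5: B@(3,3) -> caps B=0 W=0
Move 6: W@(0,2) -> caps B=0 W=0
Move 7: B@(2,2) -> caps B=0 W=0
Move 8: W@(3,0) -> caps B=0 W=0
Move 9: B@(3,1) -> caps B=1 W=0
Move 10: W@(0,3) -> caps B=1 W=0

Answer: .BWW
BW..
..B.
WB.B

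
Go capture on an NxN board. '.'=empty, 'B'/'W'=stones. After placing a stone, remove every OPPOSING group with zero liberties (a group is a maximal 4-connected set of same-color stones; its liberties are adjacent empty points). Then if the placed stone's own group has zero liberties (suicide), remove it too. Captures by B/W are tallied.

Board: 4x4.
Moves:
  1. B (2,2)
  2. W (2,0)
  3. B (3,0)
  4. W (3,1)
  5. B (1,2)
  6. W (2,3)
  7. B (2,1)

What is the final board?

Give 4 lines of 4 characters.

Answer: ....
..B.
WBBW
.W..

Derivation:
Move 1: B@(2,2) -> caps B=0 W=0
Move 2: W@(2,0) -> caps B=0 W=0
Move 3: B@(3,0) -> caps B=0 W=0
Move 4: W@(3,1) -> caps B=0 W=1
Move 5: B@(1,2) -> caps B=0 W=1
Move 6: W@(2,3) -> caps B=0 W=1
Move 7: B@(2,1) -> caps B=0 W=1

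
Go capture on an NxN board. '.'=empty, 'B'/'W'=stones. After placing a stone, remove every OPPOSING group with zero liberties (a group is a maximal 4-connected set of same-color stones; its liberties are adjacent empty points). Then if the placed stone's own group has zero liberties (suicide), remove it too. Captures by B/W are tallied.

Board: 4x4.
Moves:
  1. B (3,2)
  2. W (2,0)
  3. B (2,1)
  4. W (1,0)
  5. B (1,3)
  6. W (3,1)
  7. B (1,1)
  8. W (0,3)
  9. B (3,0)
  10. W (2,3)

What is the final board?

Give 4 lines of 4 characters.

Move 1: B@(3,2) -> caps B=0 W=0
Move 2: W@(2,0) -> caps B=0 W=0
Move 3: B@(2,1) -> caps B=0 W=0
Move 4: W@(1,0) -> caps B=0 W=0
Move 5: B@(1,3) -> caps B=0 W=0
Move 6: W@(3,1) -> caps B=0 W=0
Move 7: B@(1,1) -> caps B=0 W=0
Move 8: W@(0,3) -> caps B=0 W=0
Move 9: B@(3,0) -> caps B=1 W=0
Move 10: W@(2,3) -> caps B=1 W=0

Answer: ...W
WB.B
WB.W
B.B.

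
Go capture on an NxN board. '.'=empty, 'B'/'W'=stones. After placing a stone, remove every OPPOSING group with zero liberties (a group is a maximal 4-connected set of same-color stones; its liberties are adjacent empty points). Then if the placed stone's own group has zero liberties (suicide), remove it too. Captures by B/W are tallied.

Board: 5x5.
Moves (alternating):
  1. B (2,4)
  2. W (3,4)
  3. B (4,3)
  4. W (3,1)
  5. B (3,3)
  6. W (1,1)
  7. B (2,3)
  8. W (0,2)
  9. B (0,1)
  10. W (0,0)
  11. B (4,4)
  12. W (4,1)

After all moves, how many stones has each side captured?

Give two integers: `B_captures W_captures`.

Answer: 1 1

Derivation:
Move 1: B@(2,4) -> caps B=0 W=0
Move 2: W@(3,4) -> caps B=0 W=0
Move 3: B@(4,3) -> caps B=0 W=0
Move 4: W@(3,1) -> caps B=0 W=0
Move 5: B@(3,3) -> caps B=0 W=0
Move 6: W@(1,1) -> caps B=0 W=0
Move 7: B@(2,3) -> caps B=0 W=0
Move 8: W@(0,2) -> caps B=0 W=0
Move 9: B@(0,1) -> caps B=0 W=0
Move 10: W@(0,0) -> caps B=0 W=1
Move 11: B@(4,4) -> caps B=1 W=1
Move 12: W@(4,1) -> caps B=1 W=1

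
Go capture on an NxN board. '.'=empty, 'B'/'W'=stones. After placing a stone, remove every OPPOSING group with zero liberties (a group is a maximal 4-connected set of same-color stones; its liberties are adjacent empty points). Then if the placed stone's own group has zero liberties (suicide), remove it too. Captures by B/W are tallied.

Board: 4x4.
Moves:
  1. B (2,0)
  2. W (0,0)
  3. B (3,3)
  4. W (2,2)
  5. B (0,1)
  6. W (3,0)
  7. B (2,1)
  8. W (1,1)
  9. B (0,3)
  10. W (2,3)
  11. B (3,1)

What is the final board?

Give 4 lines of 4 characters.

Answer: WB.B
.W..
BBWW
.B.B

Derivation:
Move 1: B@(2,0) -> caps B=0 W=0
Move 2: W@(0,0) -> caps B=0 W=0
Move 3: B@(3,3) -> caps B=0 W=0
Move 4: W@(2,2) -> caps B=0 W=0
Move 5: B@(0,1) -> caps B=0 W=0
Move 6: W@(3,0) -> caps B=0 W=0
Move 7: B@(2,1) -> caps B=0 W=0
Move 8: W@(1,1) -> caps B=0 W=0
Move 9: B@(0,3) -> caps B=0 W=0
Move 10: W@(2,3) -> caps B=0 W=0
Move 11: B@(3,1) -> caps B=1 W=0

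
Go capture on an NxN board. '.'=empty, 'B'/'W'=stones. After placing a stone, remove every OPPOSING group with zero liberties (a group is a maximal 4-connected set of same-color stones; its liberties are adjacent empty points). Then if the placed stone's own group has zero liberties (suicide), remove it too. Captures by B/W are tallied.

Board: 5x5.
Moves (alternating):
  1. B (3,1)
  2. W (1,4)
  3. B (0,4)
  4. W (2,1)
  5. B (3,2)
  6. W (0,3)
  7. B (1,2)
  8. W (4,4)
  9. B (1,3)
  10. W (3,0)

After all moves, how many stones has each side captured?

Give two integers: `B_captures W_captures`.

Answer: 0 1

Derivation:
Move 1: B@(3,1) -> caps B=0 W=0
Move 2: W@(1,4) -> caps B=0 W=0
Move 3: B@(0,4) -> caps B=0 W=0
Move 4: W@(2,1) -> caps B=0 W=0
Move 5: B@(3,2) -> caps B=0 W=0
Move 6: W@(0,3) -> caps B=0 W=1
Move 7: B@(1,2) -> caps B=0 W=1
Move 8: W@(4,4) -> caps B=0 W=1
Move 9: B@(1,3) -> caps B=0 W=1
Move 10: W@(3,0) -> caps B=0 W=1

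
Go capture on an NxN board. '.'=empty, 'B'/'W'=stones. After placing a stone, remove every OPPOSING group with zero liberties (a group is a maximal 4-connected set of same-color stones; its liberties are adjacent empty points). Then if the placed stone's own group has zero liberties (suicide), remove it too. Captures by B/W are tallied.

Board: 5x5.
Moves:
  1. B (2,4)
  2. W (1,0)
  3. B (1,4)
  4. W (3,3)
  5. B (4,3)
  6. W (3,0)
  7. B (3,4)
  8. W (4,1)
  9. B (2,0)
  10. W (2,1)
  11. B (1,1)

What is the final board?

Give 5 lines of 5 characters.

Answer: .....
WB..B
.W..B
W..WB
.W.B.

Derivation:
Move 1: B@(2,4) -> caps B=0 W=0
Move 2: W@(1,0) -> caps B=0 W=0
Move 3: B@(1,4) -> caps B=0 W=0
Move 4: W@(3,3) -> caps B=0 W=0
Move 5: B@(4,3) -> caps B=0 W=0
Move 6: W@(3,0) -> caps B=0 W=0
Move 7: B@(3,4) -> caps B=0 W=0
Move 8: W@(4,1) -> caps B=0 W=0
Move 9: B@(2,0) -> caps B=0 W=0
Move 10: W@(2,1) -> caps B=0 W=1
Move 11: B@(1,1) -> caps B=0 W=1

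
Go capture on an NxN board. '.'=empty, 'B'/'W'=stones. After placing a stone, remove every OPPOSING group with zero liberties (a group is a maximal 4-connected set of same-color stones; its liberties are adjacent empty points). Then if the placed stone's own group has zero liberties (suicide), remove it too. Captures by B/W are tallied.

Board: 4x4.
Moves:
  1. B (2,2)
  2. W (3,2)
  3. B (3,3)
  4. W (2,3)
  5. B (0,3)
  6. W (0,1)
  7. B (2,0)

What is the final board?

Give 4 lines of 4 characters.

Move 1: B@(2,2) -> caps B=0 W=0
Move 2: W@(3,2) -> caps B=0 W=0
Move 3: B@(3,3) -> caps B=0 W=0
Move 4: W@(2,3) -> caps B=0 W=1
Move 5: B@(0,3) -> caps B=0 W=1
Move 6: W@(0,1) -> caps B=0 W=1
Move 7: B@(2,0) -> caps B=0 W=1

Answer: .W.B
....
B.BW
..W.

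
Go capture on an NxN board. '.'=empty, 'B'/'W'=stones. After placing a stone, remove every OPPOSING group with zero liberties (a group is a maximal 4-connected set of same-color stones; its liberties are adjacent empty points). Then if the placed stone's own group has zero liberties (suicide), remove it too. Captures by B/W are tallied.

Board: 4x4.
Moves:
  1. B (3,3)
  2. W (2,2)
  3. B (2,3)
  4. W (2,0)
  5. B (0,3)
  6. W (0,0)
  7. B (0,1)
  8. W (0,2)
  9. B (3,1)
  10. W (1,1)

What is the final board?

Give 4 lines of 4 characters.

Move 1: B@(3,3) -> caps B=0 W=0
Move 2: W@(2,2) -> caps B=0 W=0
Move 3: B@(2,3) -> caps B=0 W=0
Move 4: W@(2,0) -> caps B=0 W=0
Move 5: B@(0,3) -> caps B=0 W=0
Move 6: W@(0,0) -> caps B=0 W=0
Move 7: B@(0,1) -> caps B=0 W=0
Move 8: W@(0,2) -> caps B=0 W=0
Move 9: B@(3,1) -> caps B=0 W=0
Move 10: W@(1,1) -> caps B=0 W=1

Answer: W.WB
.W..
W.WB
.B.B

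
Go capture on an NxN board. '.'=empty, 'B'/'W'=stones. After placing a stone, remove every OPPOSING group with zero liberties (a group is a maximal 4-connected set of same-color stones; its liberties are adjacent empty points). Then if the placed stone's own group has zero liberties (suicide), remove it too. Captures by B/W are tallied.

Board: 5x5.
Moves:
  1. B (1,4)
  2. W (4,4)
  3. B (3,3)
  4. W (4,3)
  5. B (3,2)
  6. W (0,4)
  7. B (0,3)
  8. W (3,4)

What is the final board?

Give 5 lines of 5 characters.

Move 1: B@(1,4) -> caps B=0 W=0
Move 2: W@(4,4) -> caps B=0 W=0
Move 3: B@(3,3) -> caps B=0 W=0
Move 4: W@(4,3) -> caps B=0 W=0
Move 5: B@(3,2) -> caps B=0 W=0
Move 6: W@(0,4) -> caps B=0 W=0
Move 7: B@(0,3) -> caps B=1 W=0
Move 8: W@(3,4) -> caps B=1 W=0

Answer: ...B.
....B
.....
..BBW
...WW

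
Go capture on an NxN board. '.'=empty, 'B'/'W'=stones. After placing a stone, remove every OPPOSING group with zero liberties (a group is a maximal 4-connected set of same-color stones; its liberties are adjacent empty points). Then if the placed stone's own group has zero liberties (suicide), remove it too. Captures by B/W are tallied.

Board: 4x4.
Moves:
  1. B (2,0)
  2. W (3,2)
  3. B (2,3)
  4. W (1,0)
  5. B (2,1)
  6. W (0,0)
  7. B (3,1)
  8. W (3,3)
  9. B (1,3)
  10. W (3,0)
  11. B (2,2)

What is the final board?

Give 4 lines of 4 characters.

Answer: W...
W..B
BBBB
.B..

Derivation:
Move 1: B@(2,0) -> caps B=0 W=0
Move 2: W@(3,2) -> caps B=0 W=0
Move 3: B@(2,3) -> caps B=0 W=0
Move 4: W@(1,0) -> caps B=0 W=0
Move 5: B@(2,1) -> caps B=0 W=0
Move 6: W@(0,0) -> caps B=0 W=0
Move 7: B@(3,1) -> caps B=0 W=0
Move 8: W@(3,3) -> caps B=0 W=0
Move 9: B@(1,3) -> caps B=0 W=0
Move 10: W@(3,0) -> caps B=0 W=0
Move 11: B@(2,2) -> caps B=2 W=0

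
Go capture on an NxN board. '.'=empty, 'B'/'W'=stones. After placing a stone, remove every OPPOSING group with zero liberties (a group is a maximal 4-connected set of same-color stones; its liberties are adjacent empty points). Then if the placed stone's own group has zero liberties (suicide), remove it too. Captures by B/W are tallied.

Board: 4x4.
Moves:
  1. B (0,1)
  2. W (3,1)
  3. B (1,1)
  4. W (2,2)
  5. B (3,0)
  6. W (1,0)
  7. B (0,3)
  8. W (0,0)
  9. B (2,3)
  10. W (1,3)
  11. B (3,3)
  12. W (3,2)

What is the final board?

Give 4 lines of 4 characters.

Move 1: B@(0,1) -> caps B=0 W=0
Move 2: W@(3,1) -> caps B=0 W=0
Move 3: B@(1,1) -> caps B=0 W=0
Move 4: W@(2,2) -> caps B=0 W=0
Move 5: B@(3,0) -> caps B=0 W=0
Move 6: W@(1,0) -> caps B=0 W=0
Move 7: B@(0,3) -> caps B=0 W=0
Move 8: W@(0,0) -> caps B=0 W=0
Move 9: B@(2,3) -> caps B=0 W=0
Move 10: W@(1,3) -> caps B=0 W=0
Move 11: B@(3,3) -> caps B=0 W=0
Move 12: W@(3,2) -> caps B=0 W=2

Answer: WB.B
WB.W
..W.
BWW.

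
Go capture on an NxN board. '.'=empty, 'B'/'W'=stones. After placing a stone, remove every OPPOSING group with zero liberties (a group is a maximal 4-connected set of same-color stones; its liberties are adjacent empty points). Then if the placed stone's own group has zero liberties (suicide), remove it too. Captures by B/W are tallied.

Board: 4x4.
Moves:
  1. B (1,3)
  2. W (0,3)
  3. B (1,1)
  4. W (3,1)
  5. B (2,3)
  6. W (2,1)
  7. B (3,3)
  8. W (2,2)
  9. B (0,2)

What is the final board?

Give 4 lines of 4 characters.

Answer: ..B.
.B.B
.WWB
.W.B

Derivation:
Move 1: B@(1,3) -> caps B=0 W=0
Move 2: W@(0,3) -> caps B=0 W=0
Move 3: B@(1,1) -> caps B=0 W=0
Move 4: W@(3,1) -> caps B=0 W=0
Move 5: B@(2,3) -> caps B=0 W=0
Move 6: W@(2,1) -> caps B=0 W=0
Move 7: B@(3,3) -> caps B=0 W=0
Move 8: W@(2,2) -> caps B=0 W=0
Move 9: B@(0,2) -> caps B=1 W=0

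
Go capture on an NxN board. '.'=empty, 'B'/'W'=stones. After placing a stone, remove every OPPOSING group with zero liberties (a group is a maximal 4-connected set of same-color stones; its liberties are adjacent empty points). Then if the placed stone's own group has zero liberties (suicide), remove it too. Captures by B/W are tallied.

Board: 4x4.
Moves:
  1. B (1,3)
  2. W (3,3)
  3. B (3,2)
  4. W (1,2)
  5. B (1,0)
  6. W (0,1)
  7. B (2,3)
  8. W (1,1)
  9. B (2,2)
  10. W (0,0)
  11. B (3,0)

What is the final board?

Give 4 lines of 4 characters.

Answer: WW..
BWWB
..BB
B.B.

Derivation:
Move 1: B@(1,3) -> caps B=0 W=0
Move 2: W@(3,3) -> caps B=0 W=0
Move 3: B@(3,2) -> caps B=0 W=0
Move 4: W@(1,2) -> caps B=0 W=0
Move 5: B@(1,0) -> caps B=0 W=0
Move 6: W@(0,1) -> caps B=0 W=0
Move 7: B@(2,3) -> caps B=1 W=0
Move 8: W@(1,1) -> caps B=1 W=0
Move 9: B@(2,2) -> caps B=1 W=0
Move 10: W@(0,0) -> caps B=1 W=0
Move 11: B@(3,0) -> caps B=1 W=0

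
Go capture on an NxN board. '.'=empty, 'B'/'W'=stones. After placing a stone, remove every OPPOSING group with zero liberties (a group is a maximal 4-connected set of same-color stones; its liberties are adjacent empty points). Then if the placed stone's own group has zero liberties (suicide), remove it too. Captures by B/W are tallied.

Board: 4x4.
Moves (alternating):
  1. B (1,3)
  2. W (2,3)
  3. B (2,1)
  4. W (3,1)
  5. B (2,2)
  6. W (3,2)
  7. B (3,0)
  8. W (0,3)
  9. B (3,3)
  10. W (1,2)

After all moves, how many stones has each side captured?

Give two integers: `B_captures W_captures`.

Move 1: B@(1,3) -> caps B=0 W=0
Move 2: W@(2,3) -> caps B=0 W=0
Move 3: B@(2,1) -> caps B=0 W=0
Move 4: W@(3,1) -> caps B=0 W=0
Move 5: B@(2,2) -> caps B=0 W=0
Move 6: W@(3,2) -> caps B=0 W=0
Move 7: B@(3,0) -> caps B=0 W=0
Move 8: W@(0,3) -> caps B=0 W=0
Move 9: B@(3,3) -> caps B=3 W=0
Move 10: W@(1,2) -> caps B=3 W=0

Answer: 3 0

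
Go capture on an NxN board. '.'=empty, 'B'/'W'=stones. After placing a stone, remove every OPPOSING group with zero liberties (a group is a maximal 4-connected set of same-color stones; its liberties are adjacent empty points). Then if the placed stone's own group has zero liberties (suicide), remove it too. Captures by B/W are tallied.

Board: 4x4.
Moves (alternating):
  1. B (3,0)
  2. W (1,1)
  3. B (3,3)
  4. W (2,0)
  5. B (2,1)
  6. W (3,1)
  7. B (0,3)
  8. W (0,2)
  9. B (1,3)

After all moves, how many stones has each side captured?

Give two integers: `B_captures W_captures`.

Answer: 0 1

Derivation:
Move 1: B@(3,0) -> caps B=0 W=0
Move 2: W@(1,1) -> caps B=0 W=0
Move 3: B@(3,3) -> caps B=0 W=0
Move 4: W@(2,0) -> caps B=0 W=0
Move 5: B@(2,1) -> caps B=0 W=0
Move 6: W@(3,1) -> caps B=0 W=1
Move 7: B@(0,3) -> caps B=0 W=1
Move 8: W@(0,2) -> caps B=0 W=1
Move 9: B@(1,3) -> caps B=0 W=1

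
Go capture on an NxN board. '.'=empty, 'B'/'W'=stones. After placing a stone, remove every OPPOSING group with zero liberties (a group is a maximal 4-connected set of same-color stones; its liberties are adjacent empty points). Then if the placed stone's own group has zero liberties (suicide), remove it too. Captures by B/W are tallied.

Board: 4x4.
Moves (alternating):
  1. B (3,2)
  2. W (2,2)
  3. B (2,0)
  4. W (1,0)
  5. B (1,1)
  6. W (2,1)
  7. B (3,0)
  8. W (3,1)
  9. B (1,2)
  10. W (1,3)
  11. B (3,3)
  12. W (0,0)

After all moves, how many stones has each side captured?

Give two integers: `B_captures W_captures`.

Answer: 0 2

Derivation:
Move 1: B@(3,2) -> caps B=0 W=0
Move 2: W@(2,2) -> caps B=0 W=0
Move 3: B@(2,0) -> caps B=0 W=0
Move 4: W@(1,0) -> caps B=0 W=0
Move 5: B@(1,1) -> caps B=0 W=0
Move 6: W@(2,1) -> caps B=0 W=0
Move 7: B@(3,0) -> caps B=0 W=0
Move 8: W@(3,1) -> caps B=0 W=2
Move 9: B@(1,2) -> caps B=0 W=2
Move 10: W@(1,3) -> caps B=0 W=2
Move 11: B@(3,3) -> caps B=0 W=2
Move 12: W@(0,0) -> caps B=0 W=2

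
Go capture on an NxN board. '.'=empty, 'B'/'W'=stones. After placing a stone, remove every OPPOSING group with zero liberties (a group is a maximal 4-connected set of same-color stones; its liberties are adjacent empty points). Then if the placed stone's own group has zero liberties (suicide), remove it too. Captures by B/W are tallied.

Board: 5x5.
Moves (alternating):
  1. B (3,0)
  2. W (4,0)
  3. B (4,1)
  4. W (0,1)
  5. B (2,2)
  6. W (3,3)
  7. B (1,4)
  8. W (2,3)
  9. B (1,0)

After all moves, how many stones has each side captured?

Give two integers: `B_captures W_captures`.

Move 1: B@(3,0) -> caps B=0 W=0
Move 2: W@(4,0) -> caps B=0 W=0
Move 3: B@(4,1) -> caps B=1 W=0
Move 4: W@(0,1) -> caps B=1 W=0
Move 5: B@(2,2) -> caps B=1 W=0
Move 6: W@(3,3) -> caps B=1 W=0
Move 7: B@(1,4) -> caps B=1 W=0
Move 8: W@(2,3) -> caps B=1 W=0
Move 9: B@(1,0) -> caps B=1 W=0

Answer: 1 0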